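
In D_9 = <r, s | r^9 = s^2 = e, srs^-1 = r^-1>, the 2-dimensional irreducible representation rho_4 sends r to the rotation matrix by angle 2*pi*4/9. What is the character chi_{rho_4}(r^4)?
chi_{rho_4}(r^4) = 2*cos(2*pi*4*4/9) = 2*cos(4*pi/9)

Argument: rho_4(r^4) is rotation by angle 2*pi*4*4/9, whose trace is 2*cos(2*pi*4*4/9) = 2*cos(4*pi/9).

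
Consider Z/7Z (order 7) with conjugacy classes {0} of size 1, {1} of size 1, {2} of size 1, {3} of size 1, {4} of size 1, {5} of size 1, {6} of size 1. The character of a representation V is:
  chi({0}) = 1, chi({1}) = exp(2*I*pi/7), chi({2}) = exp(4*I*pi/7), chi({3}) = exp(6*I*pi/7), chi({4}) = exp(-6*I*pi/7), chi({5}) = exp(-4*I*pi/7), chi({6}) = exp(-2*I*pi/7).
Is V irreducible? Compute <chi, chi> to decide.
Irreducible: <chi, chi> = 1.

<chi, chi> = (1/|G|) sum_C |C| * |chi(C)|^2 = (1/7)[1*|1|^2 + 1*|exp(2*I*pi/7)|^2 + 1*|exp(4*I*pi/7)|^2 + 1*|exp(6*I*pi/7)|^2 + 1*|exp(-6*I*pi/7)|^2 + 1*|exp(-4*I*pi/7)|^2 + 1*|exp(-2*I*pi/7)|^2]
  = (1/7)[(1) + (1) + (1) + (1) + (1) + (1) + (1)] = 7/7 = 1.
(Exp terms are combined using exp(i*s)*conj(exp(i*t)) = exp(i*(s-t)), and sums of them are collapsed using the identity that for every m > 1 the m distinct m-th roots of unity sum to 0, e.g. 1 + exp(2*I*pi/3) + exp(-2*I*pi/3) = 0.)
A character is irreducible iff <chi, chi> = 1, so this representation is irreducible.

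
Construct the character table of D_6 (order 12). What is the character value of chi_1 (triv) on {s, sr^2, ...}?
Conjugacy classes: {e} of size 1, {r^3} of size 1, {r^1, r^5} of size 2, {r^2, r^4} of size 2, {s, sr^2, ...} of size 3, {sr, sr^3, ...} of size 3.
Character table:
  irrep \ class              {e} (size 1)  {r^3} (size 1)  {r^1, r^5} (size 2)  {r^2, r^4} (size 2)  {s, sr^2, ...} (size 3)  {sr, sr^3, ...} (size 3)
  chi_1 (triv)               1             1               1                    1                    1                        1                       
  chi_2 (sign: r->1, s->-1)  1             1               1                    1                    -1                       -1                      
  chi_3 (r->-1, s->1)        1             -1              -1                   1                    1                        -1                      
  chi_4 (r->-1, s->-1)       1             -1              -1                   1                    -1                       1                       
  chi_5 (2d, j=1)            2             -2              1                    -1                   0                        0                       
  chi_6 (2d, j=2)            2             2               -1                   -1                   0                        0                       

Spot check: chi_1 (triv) on {s, sr^2, ...} = 1.

Reasoning: D_6 has order 2*6 = 12 with 6 conjugacy classes, hence 6 irreducibles. Sum of squared dims 1 + 1 + 1 + 1 + 4 + 4 = 12 = |G|. Linear characters come from the abelianisation; the 2-dimensional irreps have character r^k -> 2*cos(2*pi*j*k/6), reflections -> 0.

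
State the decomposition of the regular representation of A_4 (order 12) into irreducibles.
Each irreducible V_i of dimension d_i appears with multiplicity d_i, i.e. rho_reg = (direct sum over all irreducibles V_i) d_i V_i. The irreducible dimensions for A_4 are 1, 1, 1, 3: 3 irreducibles of dimension 1, each with multiplicity 1; 1 irreducible of dimension 3, with multiplicity 3. Total dimension 3*1*1 + 1*3*3 = 12 = |G|.

Proof sketch: General theorem: in the regular representation of a finite group G, each irreducible appears with multiplicity equal to its dimension. Check: dim(rho_reg) = sum d_i^2 = 1 + 1 + 1 + 9 = 12 = |G|.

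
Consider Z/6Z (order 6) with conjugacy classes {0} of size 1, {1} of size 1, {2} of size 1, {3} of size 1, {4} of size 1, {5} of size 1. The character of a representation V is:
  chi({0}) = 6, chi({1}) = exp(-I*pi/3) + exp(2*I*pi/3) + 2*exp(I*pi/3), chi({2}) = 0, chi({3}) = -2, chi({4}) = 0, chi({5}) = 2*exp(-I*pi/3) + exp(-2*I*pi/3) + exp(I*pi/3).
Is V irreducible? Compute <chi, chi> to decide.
Not irreducible (reducible): <chi, chi> = 8 > 1.

Reasoning: <chi, chi> = (1/|G|) sum_C |C| * |chi(C)|^2 = (1/6)[1*|6|^2 + 1*|exp(-I*pi/3) + exp(2*I*pi/3) + 2*exp(I*pi/3)|^2 + 1*|0|^2 + 1*|-2|^2 + 1*|0|^2 + 1*|2*exp(-I*pi/3) + exp(-2*I*pi/3) + exp(I*pi/3)|^2]
  = (1/6)[(36) + (4) + (0) + (4) + (0) + (4)] = 48/6 = 8.
(Exp terms are combined using exp(i*s)*conj(exp(i*t)) = exp(i*(s-t)), and sums of them are collapsed using the identity that for every m > 1 the m distinct m-th roots of unity sum to 0, e.g. 1 + exp(2*I*pi/3) + exp(-2*I*pi/3) = 0.)
A character is irreducible iff <chi, chi> = 1, so this representation is reducible.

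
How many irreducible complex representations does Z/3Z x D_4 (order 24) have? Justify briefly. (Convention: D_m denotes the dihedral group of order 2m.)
15

Solution. The number of irreducible complex representations of a finite group equals its number of conjugacy classes. For a direct product, #classes(G x H) = #classes(G) * #classes(H). Z/3Z has 3 classes (abelian), D_4 has 5 classes, so 3 * 5 = 15, so Z/3Z x D_4 (order 24) has exactly 15 irreducible complex representations.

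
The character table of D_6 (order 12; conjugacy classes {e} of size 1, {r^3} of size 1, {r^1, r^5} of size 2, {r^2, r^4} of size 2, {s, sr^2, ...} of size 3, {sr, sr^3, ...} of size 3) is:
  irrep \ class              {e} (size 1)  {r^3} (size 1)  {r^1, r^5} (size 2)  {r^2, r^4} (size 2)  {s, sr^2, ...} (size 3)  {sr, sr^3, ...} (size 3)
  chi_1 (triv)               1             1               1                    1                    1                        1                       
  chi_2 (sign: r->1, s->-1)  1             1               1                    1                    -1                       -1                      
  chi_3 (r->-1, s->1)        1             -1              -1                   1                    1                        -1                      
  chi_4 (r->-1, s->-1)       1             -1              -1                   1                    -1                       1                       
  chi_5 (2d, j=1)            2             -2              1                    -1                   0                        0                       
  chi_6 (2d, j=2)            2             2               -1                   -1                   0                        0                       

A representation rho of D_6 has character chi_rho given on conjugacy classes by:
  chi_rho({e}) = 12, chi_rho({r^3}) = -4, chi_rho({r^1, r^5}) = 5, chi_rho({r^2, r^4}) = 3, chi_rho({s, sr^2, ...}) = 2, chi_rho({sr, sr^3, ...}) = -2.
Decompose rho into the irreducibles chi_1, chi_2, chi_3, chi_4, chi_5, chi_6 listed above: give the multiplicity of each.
Multiplicities: chi_1: 2, chi_2: 2, chi_3: 2, chi_4: 0, chi_5: 3, chi_6: 0.

Argument: Use <chi_rho, chi> = (1/|G|) sum_C |C| * chi_rho(C) * conj(chi(C)) with |G| = 12 for each irreducible chi in the table:
  <chi_rho, chi_1> = (1/12)[1*(12)*conj(1) + 1*(-4)*conj(1) + 2*(5)*conj(1) + 2*(3)*conj(1) + 3*(2)*conj(1) + 3*(-2)*conj(1)]
      = (1/12)[(12) + (-4) + (10) + (6) + (6) + (-6)] = 24/12 = 2
  <chi_rho, chi_2> = (1/12)[1*(12)*conj(1) + 1*(-4)*conj(1) + 2*(5)*conj(1) + 2*(3)*conj(1) + 3*(2)*conj(-1) + 3*(-2)*conj(-1)]
      = (1/12)[(12) + (-4) + (10) + (6) + (-6) + (6)] = 24/12 = 2
  <chi_rho, chi_3> = (1/12)[1*(12)*conj(1) + 1*(-4)*conj(-1) + 2*(5)*conj(-1) + 2*(3)*conj(1) + 3*(2)*conj(1) + 3*(-2)*conj(-1)]
      = (1/12)[(12) + (4) + (-10) + (6) + (6) + (6)] = 24/12 = 2
  <chi_rho, chi_4> = (1/12)[1*(12)*conj(1) + 1*(-4)*conj(-1) + 2*(5)*conj(-1) + 2*(3)*conj(1) + 3*(2)*conj(-1) + 3*(-2)*conj(1)]
      = (1/12)[(12) + (4) + (-10) + (6) + (-6) + (-6)] = 0/12 = 0
  <chi_rho, chi_5> = (1/12)[1*(12)*conj(2) + 1*(-4)*conj(-2) + 2*(5)*conj(1) + 2*(3)*conj(-1) + 3*(2)*conj(0) + 3*(-2)*conj(0)]
      = (1/12)[(24) + (8) + (10) + (-6) + (0) + (0)] = 36/12 = 3
  <chi_rho, chi_6> = (1/12)[1*(12)*conj(2) + 1*(-4)*conj(2) + 2*(5)*conj(-1) + 2*(3)*conj(-1) + 3*(2)*conj(0) + 3*(-2)*conj(0)]
      = (1/12)[(24) + (-8) + (-10) + (-6) + (0) + (0)] = 0/12 = 0
Dimension check: dim(rho) = sum (mult * dim) = 2*1 + 2*1 + 2*1 + 0*1 + 3*2 + 0*2 = 12 = chi_rho(e) = 12.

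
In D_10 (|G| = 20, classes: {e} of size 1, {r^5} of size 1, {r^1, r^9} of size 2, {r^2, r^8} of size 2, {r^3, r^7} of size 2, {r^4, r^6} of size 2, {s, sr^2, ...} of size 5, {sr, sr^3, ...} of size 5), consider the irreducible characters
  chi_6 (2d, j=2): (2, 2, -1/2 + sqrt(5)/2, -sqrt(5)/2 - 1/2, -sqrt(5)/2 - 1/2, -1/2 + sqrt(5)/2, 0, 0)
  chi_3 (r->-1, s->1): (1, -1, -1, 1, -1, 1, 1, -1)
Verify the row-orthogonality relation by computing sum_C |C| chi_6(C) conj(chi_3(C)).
Sum = 0; so <chi_6, chi_3> = 0 (distinct irreducibles are orthogonal).

Compute term by term over conjugacy classes (|C| * chi_6(C) * conj(chi_3(C))):
  1*(2)*conj(1) + 1*(2)*conj(-1) + 2*(-1/2 + sqrt(5)/2)*conj(-1) + 2*(-sqrt(5)/2 - 1/2)*conj(1) + 2*(-sqrt(5)/2 - 1/2)*conj(-1) + 2*(-1/2 + sqrt(5)/2)*conj(1) + 5*(0)*conj(1) + 5*(0)*conj(-1)
  = (2) + (-2) + (1 - sqrt(5)) + (-sqrt(5) - 1) + (1 + sqrt(5)) + (-1 + sqrt(5)) + (0) + (0)
  = 0.
Dividing by |G| = 20 gives 0/20 = 0, matching the row-orthogonality relation <chi_6, chi_3> = [chi_6 = chi_3].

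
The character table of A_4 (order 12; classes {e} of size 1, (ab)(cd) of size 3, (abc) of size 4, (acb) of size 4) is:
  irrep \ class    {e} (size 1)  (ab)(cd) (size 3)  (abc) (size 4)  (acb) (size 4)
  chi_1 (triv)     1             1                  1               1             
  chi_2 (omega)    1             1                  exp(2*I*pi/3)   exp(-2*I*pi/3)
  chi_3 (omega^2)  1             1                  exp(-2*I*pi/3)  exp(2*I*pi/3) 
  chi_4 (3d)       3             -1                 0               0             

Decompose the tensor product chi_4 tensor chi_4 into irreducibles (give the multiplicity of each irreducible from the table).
chi_4 tensor chi_4 = chi_1 + chi_2 + chi_3 + 2*chi_4 (all other irreducibles have multiplicity 0).

Reasoning: The character of a tensor product is the pointwise product (chi_4 * chi_4)(C) = chi_4(C) * chi_4(C):
  {e}: (3)*(3), (ab)(cd): (-1)*(-1), (abc): (0)*(0), (acb): (0)*(0)
so (chi_4 * chi_4) takes values
  {e} -> 9, (ab)(cd) -> 1, (abc) -> 0, (acb) -> 0.
Now take the inner product of this character with each irreducible chi from the table, <chi_4*chi_4, chi> = (1/12) sum_C |C| (chi_4*chi_4)(C) conj(chi(C)):
  <chi_4*chi_4, chi_1> = (1/12)[1*(9)*conj(1) + 3*(1)*conj(1) + 4*(0)*conj(1) + 4*(0)*conj(1)]
      = (1/12)[(9) + (3) + (0) + (0)] = 12/12 = 1
  <chi_4*chi_4, chi_2> = (1/12)[1*(9)*conj(1) + 3*(1)*conj(1) + 4*(0)*conj(exp(2*I*pi/3)) + 4*(0)*conj(exp(-2*I*pi/3))]
      = (1/12)[(9) + (3) + (0) + (0)] = 12/12 = 1
  <chi_4*chi_4, chi_3> = (1/12)[1*(9)*conj(1) + 3*(1)*conj(1) + 4*(0)*conj(exp(-2*I*pi/3)) + 4*(0)*conj(exp(2*I*pi/3))]
      = (1/12)[(9) + (3) + (0) + (0)] = 12/12 = 1
  <chi_4*chi_4, chi_4> = (1/12)[1*(9)*conj(3) + 3*(1)*conj(-1) + 4*(0)*conj(0) + 4*(0)*conj(0)]
      = (1/12)[(27) + (-3) + (0) + (0)] = 24/12 = 2
(Exp terms are combined using exp(i*s)*conj(exp(i*t)) = exp(i*(s-t)), and sums of them are collapsed using the identity that for every m > 1 the m distinct m-th roots of unity sum to 0, e.g. 1 + exp(2*I*pi/3) + exp(-2*I*pi/3) = 0.)
Hence the multiplicities are chi_1: 1, chi_2: 1, chi_3: 1, chi_4: 2. Dimension check: dim(chi_4)*dim(chi_4) = 3*3 = 9 and sum (mult * dim) = 1*1 + 1*1 + 1*1 + 2*3 = 9.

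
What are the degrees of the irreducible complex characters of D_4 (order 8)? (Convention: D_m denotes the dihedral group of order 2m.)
Dimensions: 1, 1, 1, 1, 2

There are 5 irreducibles (= number of conjugacy classes). Their dimensions d_i satisfy sum d_i^2 = |G| = 8: 1 + 1 + 1 + 1 + 4 = 8.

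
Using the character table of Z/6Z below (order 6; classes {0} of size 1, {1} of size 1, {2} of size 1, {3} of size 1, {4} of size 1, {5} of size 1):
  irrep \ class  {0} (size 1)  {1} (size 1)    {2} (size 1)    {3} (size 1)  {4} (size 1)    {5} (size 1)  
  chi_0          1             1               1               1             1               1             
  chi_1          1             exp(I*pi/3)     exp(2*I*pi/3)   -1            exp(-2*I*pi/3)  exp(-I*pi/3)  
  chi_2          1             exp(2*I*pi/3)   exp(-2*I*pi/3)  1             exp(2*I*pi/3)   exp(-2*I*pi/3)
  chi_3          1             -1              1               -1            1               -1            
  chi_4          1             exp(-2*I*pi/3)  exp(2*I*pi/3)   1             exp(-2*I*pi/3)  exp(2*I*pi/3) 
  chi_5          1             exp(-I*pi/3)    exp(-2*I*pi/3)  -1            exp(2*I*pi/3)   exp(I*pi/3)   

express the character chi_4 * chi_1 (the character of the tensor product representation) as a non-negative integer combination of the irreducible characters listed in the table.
chi_4 tensor chi_1 = chi_5 (all other irreducibles have multiplicity 0).

The character of a tensor product is the pointwise product (chi_4 * chi_1)(C) = chi_4(C) * chi_1(C):
  {0}: (1)*(1), {1}: (exp(-2*I*pi/3))*(exp(I*pi/3)), {2}: (exp(2*I*pi/3))*(exp(2*I*pi/3)), {3}: (1)*(-1), {4}: (exp(-2*I*pi/3))*(exp(-2*I*pi/3)), {5}: (exp(2*I*pi/3))*(exp(-I*pi/3))
so (chi_4 * chi_1) takes values
  {0} -> 1, {1} -> exp(-I*pi/3), {2} -> exp(-2*I*pi/3), {3} -> -1, {4} -> exp(2*I*pi/3), {5} -> exp(I*pi/3).
Now take the inner product of this character with each irreducible chi from the table, <chi_4*chi_1, chi> = (1/6) sum_C |C| (chi_4*chi_1)(C) conj(chi(C)):
  <chi_4*chi_1, chi_0> = (1/6)[1*(1)*conj(1) + 1*(exp(-I*pi/3))*conj(1) + 1*(exp(-2*I*pi/3))*conj(1) + 1*(-1)*conj(1) + 1*(exp(2*I*pi/3))*conj(1) + 1*(exp(I*pi/3))*conj(1)]
      = (1/6)[(1) + (exp(-I*pi/3)) + (exp(-2*I*pi/3)) + (-1) + (exp(2*I*pi/3)) + (exp(I*pi/3))] = 0/6 = 0
  <chi_4*chi_1, chi_1> = (1/6)[1*(1)*conj(1) + 1*(exp(-I*pi/3))*conj(exp(I*pi/3)) + 1*(exp(-2*I*pi/3))*conj(exp(2*I*pi/3)) + 1*(-1)*conj(-1) + 1*(exp(2*I*pi/3))*conj(exp(-2*I*pi/3)) + 1*(exp(I*pi/3))*conj(exp(-I*pi/3))]
      = (1/6)[(1) + (exp(-2*I*pi/3)) + (exp(2*I*pi/3)) + (1) + (exp(-2*I*pi/3)) + (exp(2*I*pi/3))] = 0/6 = 0
  <chi_4*chi_1, chi_2> = (1/6)[1*(1)*conj(1) + 1*(exp(-I*pi/3))*conj(exp(2*I*pi/3)) + 1*(exp(-2*I*pi/3))*conj(exp(-2*I*pi/3)) + 1*(-1)*conj(1) + 1*(exp(2*I*pi/3))*conj(exp(2*I*pi/3)) + 1*(exp(I*pi/3))*conj(exp(-2*I*pi/3))]
      = (1/6)[(1) + (-1) + (1) + (-1) + (1) + (-1)] = 0/6 = 0
  <chi_4*chi_1, chi_3> = (1/6)[1*(1)*conj(1) + 1*(exp(-I*pi/3))*conj(-1) + 1*(exp(-2*I*pi/3))*conj(1) + 1*(-1)*conj(-1) + 1*(exp(2*I*pi/3))*conj(1) + 1*(exp(I*pi/3))*conj(-1)]
      = (1/6)[(1) + (-exp(-I*pi/3)) + (exp(-2*I*pi/3)) + (1) + (exp(2*I*pi/3)) + (-exp(I*pi/3))] = 0/6 = 0
  <chi_4*chi_1, chi_4> = (1/6)[1*(1)*conj(1) + 1*(exp(-I*pi/3))*conj(exp(-2*I*pi/3)) + 1*(exp(-2*I*pi/3))*conj(exp(2*I*pi/3)) + 1*(-1)*conj(1) + 1*(exp(2*I*pi/3))*conj(exp(-2*I*pi/3)) + 1*(exp(I*pi/3))*conj(exp(2*I*pi/3))]
      = (1/6)[(1) + (exp(I*pi/3)) + (exp(2*I*pi/3)) + (-1) + (exp(-2*I*pi/3)) + (exp(-I*pi/3))] = 0/6 = 0
  <chi_4*chi_1, chi_5> = (1/6)[1*(1)*conj(1) + 1*(exp(-I*pi/3))*conj(exp(-I*pi/3)) + 1*(exp(-2*I*pi/3))*conj(exp(-2*I*pi/3)) + 1*(-1)*conj(-1) + 1*(exp(2*I*pi/3))*conj(exp(2*I*pi/3)) + 1*(exp(I*pi/3))*conj(exp(I*pi/3))]
      = (1/6)[(1) + (1) + (1) + (1) + (1) + (1)] = 6/6 = 1
(Exp terms are combined using exp(i*s)*conj(exp(i*t)) = exp(i*(s-t)), and sums of them are collapsed using the identity that for every m > 1 the m distinct m-th roots of unity sum to 0, e.g. 1 + exp(2*I*pi/3) + exp(-2*I*pi/3) = 0.)
Hence the multiplicities are chi_5: 1. Dimension check: dim(chi_4)*dim(chi_1) = 1*1 = 1 and sum (mult * dim) = 1*1 = 1.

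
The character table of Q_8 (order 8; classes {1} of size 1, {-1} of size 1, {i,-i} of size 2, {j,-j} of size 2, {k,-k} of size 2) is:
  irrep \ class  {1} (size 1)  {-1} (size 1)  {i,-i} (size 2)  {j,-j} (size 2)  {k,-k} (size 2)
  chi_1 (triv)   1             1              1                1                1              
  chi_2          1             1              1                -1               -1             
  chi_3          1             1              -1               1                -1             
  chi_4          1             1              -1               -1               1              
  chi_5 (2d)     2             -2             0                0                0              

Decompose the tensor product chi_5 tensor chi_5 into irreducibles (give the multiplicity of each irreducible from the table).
chi_5 tensor chi_5 = chi_1 + chi_2 + chi_3 + chi_4 (all other irreducibles have multiplicity 0).

Working: The character of a tensor product is the pointwise product (chi_5 * chi_5)(C) = chi_5(C) * chi_5(C):
  {1}: (2)*(2), {-1}: (-2)*(-2), {i,-i}: (0)*(0), {j,-j}: (0)*(0), {k,-k}: (0)*(0)
so (chi_5 * chi_5) takes values
  {1} -> 4, {-1} -> 4, {i,-i} -> 0, {j,-j} -> 0, {k,-k} -> 0.
Now take the inner product of this character with each irreducible chi from the table, <chi_5*chi_5, chi> = (1/8) sum_C |C| (chi_5*chi_5)(C) conj(chi(C)):
  <chi_5*chi_5, chi_1> = (1/8)[1*(4)*conj(1) + 1*(4)*conj(1) + 2*(0)*conj(1) + 2*(0)*conj(1) + 2*(0)*conj(1)]
      = (1/8)[(4) + (4) + (0) + (0) + (0)] = 8/8 = 1
  <chi_5*chi_5, chi_2> = (1/8)[1*(4)*conj(1) + 1*(4)*conj(1) + 2*(0)*conj(1) + 2*(0)*conj(-1) + 2*(0)*conj(-1)]
      = (1/8)[(4) + (4) + (0) + (0) + (0)] = 8/8 = 1
  <chi_5*chi_5, chi_3> = (1/8)[1*(4)*conj(1) + 1*(4)*conj(1) + 2*(0)*conj(-1) + 2*(0)*conj(1) + 2*(0)*conj(-1)]
      = (1/8)[(4) + (4) + (0) + (0) + (0)] = 8/8 = 1
  <chi_5*chi_5, chi_4> = (1/8)[1*(4)*conj(1) + 1*(4)*conj(1) + 2*(0)*conj(-1) + 2*(0)*conj(-1) + 2*(0)*conj(1)]
      = (1/8)[(4) + (4) + (0) + (0) + (0)] = 8/8 = 1
  <chi_5*chi_5, chi_5> = (1/8)[1*(4)*conj(2) + 1*(4)*conj(-2) + 2*(0)*conj(0) + 2*(0)*conj(0) + 2*(0)*conj(0)]
      = (1/8)[(8) + (-8) + (0) + (0) + (0)] = 0/8 = 0
Hence the multiplicities are chi_1: 1, chi_2: 1, chi_3: 1, chi_4: 1. Dimension check: dim(chi_5)*dim(chi_5) = 2*2 = 4 and sum (mult * dim) = 1*1 + 1*1 + 1*1 + 1*1 = 4.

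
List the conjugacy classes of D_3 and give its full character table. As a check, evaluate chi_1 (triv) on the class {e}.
Conjugacy classes: {e} of size 1, {r^1, r^2} of size 2, {s, sr, ..., sr^2} of size 3.
Character table:
  irrep \ class              {e} (size 1)  {r^1, r^2} (size 2)  {s, sr, ..., sr^2} (size 3)
  chi_1 (triv)               1             1                    1                          
  chi_2 (sign: r->1, s->-1)  1             1                    -1                         
  chi_3 (2d, j=1)            2             -1                   0                          

Spot check: chi_1 (triv) on {e} = 1.

Explanation: D_3 has order 2*3 = 6 with 3 conjugacy classes, hence 3 irreducibles. Sum of squared dims 1 + 1 + 4 = 6 = |G|. Linear characters come from the abelianisation; the 2-dimensional irreps have character r^k -> 2*cos(2*pi*j*k/3), reflections -> 0.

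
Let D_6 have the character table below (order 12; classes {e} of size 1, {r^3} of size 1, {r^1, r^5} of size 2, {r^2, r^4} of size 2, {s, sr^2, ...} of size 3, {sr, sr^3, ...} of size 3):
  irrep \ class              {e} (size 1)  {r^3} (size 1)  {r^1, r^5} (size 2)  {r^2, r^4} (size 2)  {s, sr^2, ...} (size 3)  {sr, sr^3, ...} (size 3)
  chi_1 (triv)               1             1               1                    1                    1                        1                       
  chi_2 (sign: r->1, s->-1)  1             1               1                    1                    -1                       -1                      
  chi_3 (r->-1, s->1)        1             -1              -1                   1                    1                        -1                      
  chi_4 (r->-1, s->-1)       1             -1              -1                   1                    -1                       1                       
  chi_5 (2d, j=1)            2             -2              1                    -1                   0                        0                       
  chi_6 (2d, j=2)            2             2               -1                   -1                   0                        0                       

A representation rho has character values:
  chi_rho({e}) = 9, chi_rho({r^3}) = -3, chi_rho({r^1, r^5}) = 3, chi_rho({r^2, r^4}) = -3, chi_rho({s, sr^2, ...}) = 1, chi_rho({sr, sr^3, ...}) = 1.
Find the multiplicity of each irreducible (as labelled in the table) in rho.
Multiplicities: chi_1: 1, chi_2: 0, chi_3: 0, chi_4: 0, chi_5: 3, chi_6: 1.

Argument: Use <chi_rho, chi> = (1/|G|) sum_C |C| * chi_rho(C) * conj(chi(C)) with |G| = 12 for each irreducible chi in the table:
  <chi_rho, chi_1> = (1/12)[1*(9)*conj(1) + 1*(-3)*conj(1) + 2*(3)*conj(1) + 2*(-3)*conj(1) + 3*(1)*conj(1) + 3*(1)*conj(1)]
      = (1/12)[(9) + (-3) + (6) + (-6) + (3) + (3)] = 12/12 = 1
  <chi_rho, chi_2> = (1/12)[1*(9)*conj(1) + 1*(-3)*conj(1) + 2*(3)*conj(1) + 2*(-3)*conj(1) + 3*(1)*conj(-1) + 3*(1)*conj(-1)]
      = (1/12)[(9) + (-3) + (6) + (-6) + (-3) + (-3)] = 0/12 = 0
  <chi_rho, chi_3> = (1/12)[1*(9)*conj(1) + 1*(-3)*conj(-1) + 2*(3)*conj(-1) + 2*(-3)*conj(1) + 3*(1)*conj(1) + 3*(1)*conj(-1)]
      = (1/12)[(9) + (3) + (-6) + (-6) + (3) + (-3)] = 0/12 = 0
  <chi_rho, chi_4> = (1/12)[1*(9)*conj(1) + 1*(-3)*conj(-1) + 2*(3)*conj(-1) + 2*(-3)*conj(1) + 3*(1)*conj(-1) + 3*(1)*conj(1)]
      = (1/12)[(9) + (3) + (-6) + (-6) + (-3) + (3)] = 0/12 = 0
  <chi_rho, chi_5> = (1/12)[1*(9)*conj(2) + 1*(-3)*conj(-2) + 2*(3)*conj(1) + 2*(-3)*conj(-1) + 3*(1)*conj(0) + 3*(1)*conj(0)]
      = (1/12)[(18) + (6) + (6) + (6) + (0) + (0)] = 36/12 = 3
  <chi_rho, chi_6> = (1/12)[1*(9)*conj(2) + 1*(-3)*conj(2) + 2*(3)*conj(-1) + 2*(-3)*conj(-1) + 3*(1)*conj(0) + 3*(1)*conj(0)]
      = (1/12)[(18) + (-6) + (-6) + (6) + (0) + (0)] = 12/12 = 1
Dimension check: dim(rho) = sum (mult * dim) = 1*1 + 0*1 + 0*1 + 0*1 + 3*2 + 1*2 = 9 = chi_rho(e) = 9.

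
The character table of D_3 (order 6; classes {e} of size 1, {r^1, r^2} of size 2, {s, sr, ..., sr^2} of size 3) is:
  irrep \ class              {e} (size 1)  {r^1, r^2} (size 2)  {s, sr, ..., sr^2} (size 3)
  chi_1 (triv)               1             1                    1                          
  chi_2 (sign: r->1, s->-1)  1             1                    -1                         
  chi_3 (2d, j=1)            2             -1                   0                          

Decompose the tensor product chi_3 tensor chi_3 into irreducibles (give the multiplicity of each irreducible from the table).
chi_3 tensor chi_3 = chi_1 + chi_2 + chi_3 (all other irreducibles have multiplicity 0).

Explanation: The character of a tensor product is the pointwise product (chi_3 * chi_3)(C) = chi_3(C) * chi_3(C):
  {e}: (2)*(2), {r^1, r^2}: (-1)*(-1), {s, sr, ..., sr^2}: (0)*(0)
so (chi_3 * chi_3) takes values
  {e} -> 4, {r^1, r^2} -> 1, {s, sr, ..., sr^2} -> 0.
Now take the inner product of this character with each irreducible chi from the table, <chi_3*chi_3, chi> = (1/6) sum_C |C| (chi_3*chi_3)(C) conj(chi(C)):
  <chi_3*chi_3, chi_1> = (1/6)[1*(4)*conj(1) + 2*(1)*conj(1) + 3*(0)*conj(1)]
      = (1/6)[(4) + (2) + (0)] = 6/6 = 1
  <chi_3*chi_3, chi_2> = (1/6)[1*(4)*conj(1) + 2*(1)*conj(1) + 3*(0)*conj(-1)]
      = (1/6)[(4) + (2) + (0)] = 6/6 = 1
  <chi_3*chi_3, chi_3> = (1/6)[1*(4)*conj(2) + 2*(1)*conj(-1) + 3*(0)*conj(0)]
      = (1/6)[(8) + (-2) + (0)] = 6/6 = 1
Hence the multiplicities are chi_1: 1, chi_2: 1, chi_3: 1. Dimension check: dim(chi_3)*dim(chi_3) = 2*2 = 4 and sum (mult * dim) = 1*1 + 1*1 + 1*2 = 4.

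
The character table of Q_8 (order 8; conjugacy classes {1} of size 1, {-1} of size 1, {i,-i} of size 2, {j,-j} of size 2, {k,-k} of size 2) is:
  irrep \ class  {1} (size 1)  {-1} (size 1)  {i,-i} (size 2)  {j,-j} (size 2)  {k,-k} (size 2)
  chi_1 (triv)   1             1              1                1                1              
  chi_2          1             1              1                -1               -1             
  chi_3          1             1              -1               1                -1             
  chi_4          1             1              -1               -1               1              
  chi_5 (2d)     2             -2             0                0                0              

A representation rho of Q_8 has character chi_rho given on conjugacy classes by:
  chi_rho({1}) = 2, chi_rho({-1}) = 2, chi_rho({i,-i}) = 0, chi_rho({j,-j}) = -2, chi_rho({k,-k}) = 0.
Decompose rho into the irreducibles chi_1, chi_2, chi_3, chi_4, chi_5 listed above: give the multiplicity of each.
Multiplicities: chi_1: 0, chi_2: 1, chi_3: 0, chi_4: 1, chi_5: 0.

Justification: Use <chi_rho, chi> = (1/|G|) sum_C |C| * chi_rho(C) * conj(chi(C)) with |G| = 8 for each irreducible chi in the table:
  <chi_rho, chi_1> = (1/8)[1*(2)*conj(1) + 1*(2)*conj(1) + 2*(0)*conj(1) + 2*(-2)*conj(1) + 2*(0)*conj(1)]
      = (1/8)[(2) + (2) + (0) + (-4) + (0)] = 0/8 = 0
  <chi_rho, chi_2> = (1/8)[1*(2)*conj(1) + 1*(2)*conj(1) + 2*(0)*conj(1) + 2*(-2)*conj(-1) + 2*(0)*conj(-1)]
      = (1/8)[(2) + (2) + (0) + (4) + (0)] = 8/8 = 1
  <chi_rho, chi_3> = (1/8)[1*(2)*conj(1) + 1*(2)*conj(1) + 2*(0)*conj(-1) + 2*(-2)*conj(1) + 2*(0)*conj(-1)]
      = (1/8)[(2) + (2) + (0) + (-4) + (0)] = 0/8 = 0
  <chi_rho, chi_4> = (1/8)[1*(2)*conj(1) + 1*(2)*conj(1) + 2*(0)*conj(-1) + 2*(-2)*conj(-1) + 2*(0)*conj(1)]
      = (1/8)[(2) + (2) + (0) + (4) + (0)] = 8/8 = 1
  <chi_rho, chi_5> = (1/8)[1*(2)*conj(2) + 1*(2)*conj(-2) + 2*(0)*conj(0) + 2*(-2)*conj(0) + 2*(0)*conj(0)]
      = (1/8)[(4) + (-4) + (0) + (0) + (0)] = 0/8 = 0
Dimension check: dim(rho) = sum (mult * dim) = 0*1 + 1*1 + 0*1 + 1*1 + 0*2 = 2 = chi_rho(e) = 2.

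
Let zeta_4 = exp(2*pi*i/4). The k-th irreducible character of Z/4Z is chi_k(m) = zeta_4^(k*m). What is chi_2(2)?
chi_2(2) = zeta_4^4 = 1

Derivation: chi_2(2) = zeta_4^(2*2) = zeta_4^4. Since zeta_4^4 = 1, this equals zeta_4^0 = exp(2*pi*i*0/4) = 1.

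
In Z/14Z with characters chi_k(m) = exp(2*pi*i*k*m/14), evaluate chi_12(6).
chi_12(6) = zeta_14^72 = exp(2*I*pi/7)

Working: chi_12(6) = zeta_14^(12*6) = zeta_14^72. Since zeta_14^14 = 1, this equals zeta_14^2 = exp(2*pi*i*2/14) = exp(2*I*pi/7).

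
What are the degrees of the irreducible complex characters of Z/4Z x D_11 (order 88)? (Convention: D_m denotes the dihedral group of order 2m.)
Dimensions: 1, 1, 1, 1, 1, 1, 1, 1, 2, 2, 2, 2, 2, 2, 2, 2, 2, 2, 2, 2, 2, 2, 2, 2, 2, 2, 2, 2

Derivation: There are 28 irreducibles (= number of conjugacy classes). Their dimensions d_i satisfy sum d_i^2 = |G| = 88: 1 + 1 + 1 + 1 + 1 + 1 + 1 + 1 + 4 + 4 + 4 + 4 + 4 + 4 + 4 + 4 + 4 + 4 + 4 + 4 + 4 + 4 + 4 + 4 + 4 + 4 + 4 + 4 = 88. (For the product with Z/4Z: each of the 4 1-dim characters of Z/4Z tensors with each irrep of D_11, giving 4 copies of each D_11-dimension.)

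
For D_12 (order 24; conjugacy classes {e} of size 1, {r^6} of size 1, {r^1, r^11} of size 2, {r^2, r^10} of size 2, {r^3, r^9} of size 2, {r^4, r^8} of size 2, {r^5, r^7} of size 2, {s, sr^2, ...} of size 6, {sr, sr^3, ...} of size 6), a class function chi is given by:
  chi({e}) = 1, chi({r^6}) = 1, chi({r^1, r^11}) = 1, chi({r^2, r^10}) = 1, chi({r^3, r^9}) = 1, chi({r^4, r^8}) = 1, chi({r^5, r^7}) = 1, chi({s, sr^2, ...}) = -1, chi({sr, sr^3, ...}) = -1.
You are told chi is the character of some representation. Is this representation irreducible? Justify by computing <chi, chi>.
Irreducible: <chi, chi> = 1.

Why: <chi, chi> = (1/|G|) sum_C |C| * |chi(C)|^2 = (1/24)[1*|1|^2 + 1*|1|^2 + 2*|1|^2 + 2*|1|^2 + 2*|1|^2 + 2*|1|^2 + 2*|1|^2 + 6*|-1|^2 + 6*|-1|^2]
  = (1/24)[(1) + (1) + (2) + (2) + (2) + (2) + (2) + (6) + (6)] = 24/24 = 1.
A character is irreducible iff <chi, chi> = 1, so this representation is irreducible.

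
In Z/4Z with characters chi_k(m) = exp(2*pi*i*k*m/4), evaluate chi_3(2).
chi_3(2) = zeta_4^6 = -1

Details: chi_3(2) = zeta_4^(3*2) = zeta_4^6. Since zeta_4^4 = 1, this equals zeta_4^2 = exp(2*pi*i*2/4) = -1.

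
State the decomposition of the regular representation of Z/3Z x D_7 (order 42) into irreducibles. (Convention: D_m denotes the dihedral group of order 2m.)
Each irreducible V_i of dimension d_i appears with multiplicity d_i, i.e. rho_reg = (direct sum over all irreducibles V_i) d_i V_i. The irreducible dimensions for Z/3Z x D_7 are 1, 1, 1, 1, 1, 1, 2, 2, 2, 2, 2, 2, 2, 2, 2: 6 irreducibles of dimension 1, each with multiplicity 1; 9 irreducibles of dimension 2, each with multiplicity 2. Total dimension 6*1*1 + 9*2*2 = 42 = |G|.

Reasoning: General theorem: in the regular representation of a finite group G, each irreducible appears with multiplicity equal to its dimension. Check: dim(rho_reg) = sum d_i^2 = 1 + 1 + 1 + 1 + 1 + 1 + 4 + 4 + 4 + 4 + 4 + 4 + 4 + 4 + 4 = 42 = |G|.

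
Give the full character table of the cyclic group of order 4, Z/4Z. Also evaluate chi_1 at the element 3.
Character table of Z/4Z (irreps indexed chi_0,...,chi_3 with chi_k(m) = zeta_4^(k*m), zeta_4 = exp(2*pi*i/4)):
  irrep \ class  {0} (size 1)  {1} (size 1)  {2} (size 1)  {3} (size 1)
  chi_0          1             1             1             1           
  chi_1          1             I             -1            -I          
  chi_2          1             -1            1             -1          
  chi_3          1             -I            -1            I           

Spot check: chi_1(3) = zeta_4^(1*3) = zeta_4^3 = -I.

Explanation: Z/4Z is abelian, so all 4 irreducible complex representations are 1-dimensional. They are given by chi_k(m) = zeta_4^(k*m) for k = 0,...,3. Row orthogonality: sum_m chi_k(m) conj(chi_l(m)) = 4 * [k = l].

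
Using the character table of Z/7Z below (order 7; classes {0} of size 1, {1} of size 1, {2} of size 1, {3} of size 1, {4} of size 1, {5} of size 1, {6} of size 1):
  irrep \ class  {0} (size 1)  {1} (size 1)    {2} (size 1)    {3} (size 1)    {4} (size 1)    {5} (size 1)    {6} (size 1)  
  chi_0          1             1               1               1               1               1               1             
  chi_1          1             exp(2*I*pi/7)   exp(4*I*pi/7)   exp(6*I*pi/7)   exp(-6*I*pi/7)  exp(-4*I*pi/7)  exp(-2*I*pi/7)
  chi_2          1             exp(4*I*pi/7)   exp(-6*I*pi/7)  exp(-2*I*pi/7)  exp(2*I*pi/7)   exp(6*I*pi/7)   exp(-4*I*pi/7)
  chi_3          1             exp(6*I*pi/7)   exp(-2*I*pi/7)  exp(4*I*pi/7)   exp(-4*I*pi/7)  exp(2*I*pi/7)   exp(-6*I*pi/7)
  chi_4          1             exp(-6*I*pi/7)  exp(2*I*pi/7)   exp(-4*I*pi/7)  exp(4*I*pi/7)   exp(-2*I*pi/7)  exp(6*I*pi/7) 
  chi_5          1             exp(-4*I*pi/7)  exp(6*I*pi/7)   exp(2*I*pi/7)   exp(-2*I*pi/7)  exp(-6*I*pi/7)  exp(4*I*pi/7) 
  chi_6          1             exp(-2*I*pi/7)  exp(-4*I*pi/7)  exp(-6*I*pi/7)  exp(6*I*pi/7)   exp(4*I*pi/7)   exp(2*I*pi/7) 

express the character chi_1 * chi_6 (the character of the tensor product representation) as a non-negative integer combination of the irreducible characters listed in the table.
chi_1 tensor chi_6 = chi_0 (all other irreducibles have multiplicity 0).

Solution. The character of a tensor product is the pointwise product (chi_1 * chi_6)(C) = chi_1(C) * chi_6(C):
  {0}: (1)*(1), {1}: (exp(2*I*pi/7))*(exp(-2*I*pi/7)), {2}: (exp(4*I*pi/7))*(exp(-4*I*pi/7)), {3}: (exp(6*I*pi/7))*(exp(-6*I*pi/7)), {4}: (exp(-6*I*pi/7))*(exp(6*I*pi/7)), {5}: (exp(-4*I*pi/7))*(exp(4*I*pi/7)), {6}: (exp(-2*I*pi/7))*(exp(2*I*pi/7))
so (chi_1 * chi_6) takes values
  {0} -> 1, {1} -> 1, {2} -> 1, {3} -> 1, {4} -> 1, {5} -> 1, {6} -> 1.
Now take the inner product of this character with each irreducible chi from the table, <chi_1*chi_6, chi> = (1/7) sum_C |C| (chi_1*chi_6)(C) conj(chi(C)):
  <chi_1*chi_6, chi_0> = (1/7)[1*(1)*conj(1) + 1*(1)*conj(1) + 1*(1)*conj(1) + 1*(1)*conj(1) + 1*(1)*conj(1) + 1*(1)*conj(1) + 1*(1)*conj(1)]
      = (1/7)[(1) + (1) + (1) + (1) + (1) + (1) + (1)] = 7/7 = 1
  <chi_1*chi_6, chi_1> = (1/7)[1*(1)*conj(1) + 1*(1)*conj(exp(2*I*pi/7)) + 1*(1)*conj(exp(4*I*pi/7)) + 1*(1)*conj(exp(6*I*pi/7)) + 1*(1)*conj(exp(-6*I*pi/7)) + 1*(1)*conj(exp(-4*I*pi/7)) + 1*(1)*conj(exp(-2*I*pi/7))]
      = (1/7)[(1) + (exp(-2*I*pi/7)) + (exp(-4*I*pi/7)) + (exp(-6*I*pi/7)) + (exp(6*I*pi/7)) + (exp(4*I*pi/7)) + (exp(2*I*pi/7))] = 0/7 = 0
  <chi_1*chi_6, chi_2> = (1/7)[1*(1)*conj(1) + 1*(1)*conj(exp(4*I*pi/7)) + 1*(1)*conj(exp(-6*I*pi/7)) + 1*(1)*conj(exp(-2*I*pi/7)) + 1*(1)*conj(exp(2*I*pi/7)) + 1*(1)*conj(exp(6*I*pi/7)) + 1*(1)*conj(exp(-4*I*pi/7))]
      = (1/7)[(1) + (exp(-4*I*pi/7)) + (exp(6*I*pi/7)) + (exp(2*I*pi/7)) + (exp(-2*I*pi/7)) + (exp(-6*I*pi/7)) + (exp(4*I*pi/7))] = 0/7 = 0
  <chi_1*chi_6, chi_3> = (1/7)[1*(1)*conj(1) + 1*(1)*conj(exp(6*I*pi/7)) + 1*(1)*conj(exp(-2*I*pi/7)) + 1*(1)*conj(exp(4*I*pi/7)) + 1*(1)*conj(exp(-4*I*pi/7)) + 1*(1)*conj(exp(2*I*pi/7)) + 1*(1)*conj(exp(-6*I*pi/7))]
      = (1/7)[(1) + (exp(-6*I*pi/7)) + (exp(2*I*pi/7)) + (exp(-4*I*pi/7)) + (exp(4*I*pi/7)) + (exp(-2*I*pi/7)) + (exp(6*I*pi/7))] = 0/7 = 0
  <chi_1*chi_6, chi_4> = (1/7)[1*(1)*conj(1) + 1*(1)*conj(exp(-6*I*pi/7)) + 1*(1)*conj(exp(2*I*pi/7)) + 1*(1)*conj(exp(-4*I*pi/7)) + 1*(1)*conj(exp(4*I*pi/7)) + 1*(1)*conj(exp(-2*I*pi/7)) + 1*(1)*conj(exp(6*I*pi/7))]
      = (1/7)[(1) + (exp(6*I*pi/7)) + (exp(-2*I*pi/7)) + (exp(4*I*pi/7)) + (exp(-4*I*pi/7)) + (exp(2*I*pi/7)) + (exp(-6*I*pi/7))] = 0/7 = 0
  <chi_1*chi_6, chi_5> = (1/7)[1*(1)*conj(1) + 1*(1)*conj(exp(-4*I*pi/7)) + 1*(1)*conj(exp(6*I*pi/7)) + 1*(1)*conj(exp(2*I*pi/7)) + 1*(1)*conj(exp(-2*I*pi/7)) + 1*(1)*conj(exp(-6*I*pi/7)) + 1*(1)*conj(exp(4*I*pi/7))]
      = (1/7)[(1) + (exp(4*I*pi/7)) + (exp(-6*I*pi/7)) + (exp(-2*I*pi/7)) + (exp(2*I*pi/7)) + (exp(6*I*pi/7)) + (exp(-4*I*pi/7))] = 0/7 = 0
  <chi_1*chi_6, chi_6> = (1/7)[1*(1)*conj(1) + 1*(1)*conj(exp(-2*I*pi/7)) + 1*(1)*conj(exp(-4*I*pi/7)) + 1*(1)*conj(exp(-6*I*pi/7)) + 1*(1)*conj(exp(6*I*pi/7)) + 1*(1)*conj(exp(4*I*pi/7)) + 1*(1)*conj(exp(2*I*pi/7))]
      = (1/7)[(1) + (exp(2*I*pi/7)) + (exp(4*I*pi/7)) + (exp(6*I*pi/7)) + (exp(-6*I*pi/7)) + (exp(-4*I*pi/7)) + (exp(-2*I*pi/7))] = 0/7 = 0
(Exp terms are combined using exp(i*s)*conj(exp(i*t)) = exp(i*(s-t)), and sums of them are collapsed using the identity that for every m > 1 the m distinct m-th roots of unity sum to 0, e.g. 1 + exp(2*I*pi/3) + exp(-2*I*pi/3) = 0.)
Hence the multiplicities are chi_0: 1. Dimension check: dim(chi_1)*dim(chi_6) = 1*1 = 1 and sum (mult * dim) = 1*1 = 1.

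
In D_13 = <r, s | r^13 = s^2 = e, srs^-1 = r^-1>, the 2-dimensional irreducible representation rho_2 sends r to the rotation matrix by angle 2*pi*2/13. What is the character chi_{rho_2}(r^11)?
chi_{rho_2}(r^11) = 2*cos(2*pi*2*11/13) = -2*cos(5*pi/13)

Argument: rho_2(r^11) is rotation by angle 2*pi*2*11/13, whose trace is 2*cos(2*pi*2*11/13) = -2*cos(5*pi/13).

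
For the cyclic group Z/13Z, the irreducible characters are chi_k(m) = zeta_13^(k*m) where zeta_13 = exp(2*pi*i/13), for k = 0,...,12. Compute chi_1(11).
chi_1(11) = zeta_13^11 = exp(-4*I*pi/13)

Working: chi_1(11) = zeta_13^(1*11) = zeta_13^11. Since zeta_13^13 = 1, this equals zeta_13^11 = exp(2*pi*i*11/13) = exp(-4*I*pi/13).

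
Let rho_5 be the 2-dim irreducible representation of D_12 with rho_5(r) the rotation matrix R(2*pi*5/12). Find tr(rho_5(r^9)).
chi_{rho_5}(r^9) = 2*cos(2*pi*5*9/12) = 0

Working: rho_5(r^9) is rotation by angle 2*pi*5*9/12, whose trace is 2*cos(2*pi*5*9/12) = 0.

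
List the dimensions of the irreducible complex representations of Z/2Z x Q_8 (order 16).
Dimensions: 1, 1, 1, 1, 1, 1, 1, 1, 2, 2

Solution. There are 10 irreducibles (= number of conjugacy classes). Their dimensions d_i satisfy sum d_i^2 = |G| = 16: 1 + 1 + 1 + 1 + 1 + 1 + 1 + 1 + 4 + 4 = 16. (For the product with Z/2Z: each of the 2 1-dim characters of Z/2Z tensors with each irrep of Q_8, giving 2 copies of each Q_8-dimension.)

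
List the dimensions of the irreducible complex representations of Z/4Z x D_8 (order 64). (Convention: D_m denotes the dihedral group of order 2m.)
Dimensions: 1, 1, 1, 1, 1, 1, 1, 1, 1, 1, 1, 1, 1, 1, 1, 1, 2, 2, 2, 2, 2, 2, 2, 2, 2, 2, 2, 2

Proof sketch: There are 28 irreducibles (= number of conjugacy classes). Their dimensions d_i satisfy sum d_i^2 = |G| = 64: 1 + 1 + 1 + 1 + 1 + 1 + 1 + 1 + 1 + 1 + 1 + 1 + 1 + 1 + 1 + 1 + 4 + 4 + 4 + 4 + 4 + 4 + 4 + 4 + 4 + 4 + 4 + 4 = 64. (For the product with Z/4Z: each of the 4 1-dim characters of Z/4Z tensors with each irrep of D_8, giving 4 copies of each D_8-dimension.)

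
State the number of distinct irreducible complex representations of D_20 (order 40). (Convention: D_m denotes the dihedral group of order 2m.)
13

Derivation: The number of irreducible complex representations of a finite group equals its number of conjugacy classes. D_20 has 13 conjugacy classes (n/2 + 3 for n even), so D_20 (order 40) has exactly 13 irreducible complex representations.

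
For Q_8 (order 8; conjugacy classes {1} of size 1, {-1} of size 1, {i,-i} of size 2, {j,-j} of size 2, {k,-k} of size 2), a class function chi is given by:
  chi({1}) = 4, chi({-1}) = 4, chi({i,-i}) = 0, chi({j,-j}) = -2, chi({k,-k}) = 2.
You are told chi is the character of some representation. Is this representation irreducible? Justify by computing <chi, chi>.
Not irreducible (reducible): <chi, chi> = 6 > 1.

Argument: <chi, chi> = (1/|G|) sum_C |C| * |chi(C)|^2 = (1/8)[1*|4|^2 + 1*|4|^2 + 2*|0|^2 + 2*|-2|^2 + 2*|2|^2]
  = (1/8)[(16) + (16) + (0) + (8) + (8)] = 48/8 = 6.
A character is irreducible iff <chi, chi> = 1, so this representation is reducible.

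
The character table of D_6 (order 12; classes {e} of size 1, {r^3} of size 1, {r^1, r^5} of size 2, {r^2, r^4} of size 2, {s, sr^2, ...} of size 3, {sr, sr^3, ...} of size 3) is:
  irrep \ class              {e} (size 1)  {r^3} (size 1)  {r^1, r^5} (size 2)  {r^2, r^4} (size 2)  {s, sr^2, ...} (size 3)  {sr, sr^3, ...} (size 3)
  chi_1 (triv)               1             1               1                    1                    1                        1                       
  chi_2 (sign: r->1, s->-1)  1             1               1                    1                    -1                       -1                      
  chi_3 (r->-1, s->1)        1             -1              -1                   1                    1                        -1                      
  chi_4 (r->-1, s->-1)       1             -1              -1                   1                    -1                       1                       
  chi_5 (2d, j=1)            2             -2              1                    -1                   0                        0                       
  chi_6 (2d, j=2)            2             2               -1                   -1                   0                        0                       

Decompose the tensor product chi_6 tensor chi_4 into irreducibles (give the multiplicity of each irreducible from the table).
chi_6 tensor chi_4 = chi_5 (all other irreducibles have multiplicity 0).

Justification: The character of a tensor product is the pointwise product (chi_6 * chi_4)(C) = chi_6(C) * chi_4(C):
  {e}: (2)*(1), {r^3}: (2)*(-1), {r^1, r^5}: (-1)*(-1), {r^2, r^4}: (-1)*(1), {s, sr^2, ...}: (0)*(-1), {sr, sr^3, ...}: (0)*(1)
so (chi_6 * chi_4) takes values
  {e} -> 2, {r^3} -> -2, {r^1, r^5} -> 1, {r^2, r^4} -> -1, {s, sr^2, ...} -> 0, {sr, sr^3, ...} -> 0.
Now take the inner product of this character with each irreducible chi from the table, <chi_6*chi_4, chi> = (1/12) sum_C |C| (chi_6*chi_4)(C) conj(chi(C)):
  <chi_6*chi_4, chi_1> = (1/12)[1*(2)*conj(1) + 1*(-2)*conj(1) + 2*(1)*conj(1) + 2*(-1)*conj(1) + 3*(0)*conj(1) + 3*(0)*conj(1)]
      = (1/12)[(2) + (-2) + (2) + (-2) + (0) + (0)] = 0/12 = 0
  <chi_6*chi_4, chi_2> = (1/12)[1*(2)*conj(1) + 1*(-2)*conj(1) + 2*(1)*conj(1) + 2*(-1)*conj(1) + 3*(0)*conj(-1) + 3*(0)*conj(-1)]
      = (1/12)[(2) + (-2) + (2) + (-2) + (0) + (0)] = 0/12 = 0
  <chi_6*chi_4, chi_3> = (1/12)[1*(2)*conj(1) + 1*(-2)*conj(-1) + 2*(1)*conj(-1) + 2*(-1)*conj(1) + 3*(0)*conj(1) + 3*(0)*conj(-1)]
      = (1/12)[(2) + (2) + (-2) + (-2) + (0) + (0)] = 0/12 = 0
  <chi_6*chi_4, chi_4> = (1/12)[1*(2)*conj(1) + 1*(-2)*conj(-1) + 2*(1)*conj(-1) + 2*(-1)*conj(1) + 3*(0)*conj(-1) + 3*(0)*conj(1)]
      = (1/12)[(2) + (2) + (-2) + (-2) + (0) + (0)] = 0/12 = 0
  <chi_6*chi_4, chi_5> = (1/12)[1*(2)*conj(2) + 1*(-2)*conj(-2) + 2*(1)*conj(1) + 2*(-1)*conj(-1) + 3*(0)*conj(0) + 3*(0)*conj(0)]
      = (1/12)[(4) + (4) + (2) + (2) + (0) + (0)] = 12/12 = 1
  <chi_6*chi_4, chi_6> = (1/12)[1*(2)*conj(2) + 1*(-2)*conj(2) + 2*(1)*conj(-1) + 2*(-1)*conj(-1) + 3*(0)*conj(0) + 3*(0)*conj(0)]
      = (1/12)[(4) + (-4) + (-2) + (2) + (0) + (0)] = 0/12 = 0
Hence the multiplicities are chi_5: 1. Dimension check: dim(chi_6)*dim(chi_4) = 2*1 = 2 and sum (mult * dim) = 1*2 = 2.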